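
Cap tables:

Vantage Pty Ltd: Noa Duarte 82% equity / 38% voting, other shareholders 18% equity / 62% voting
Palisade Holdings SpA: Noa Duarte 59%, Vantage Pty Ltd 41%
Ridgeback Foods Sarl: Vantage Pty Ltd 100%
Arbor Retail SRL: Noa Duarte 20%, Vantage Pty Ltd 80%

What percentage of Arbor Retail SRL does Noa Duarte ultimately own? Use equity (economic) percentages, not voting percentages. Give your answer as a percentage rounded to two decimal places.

Noa reaches Arbor along 2 paths.
Direct stake: 20% = 20%.
Via Vantage: 82% × 80% = 65.6%.
Total: 20% + 65.6% = 85.6%.
Rounded: 85.60%.

85.60%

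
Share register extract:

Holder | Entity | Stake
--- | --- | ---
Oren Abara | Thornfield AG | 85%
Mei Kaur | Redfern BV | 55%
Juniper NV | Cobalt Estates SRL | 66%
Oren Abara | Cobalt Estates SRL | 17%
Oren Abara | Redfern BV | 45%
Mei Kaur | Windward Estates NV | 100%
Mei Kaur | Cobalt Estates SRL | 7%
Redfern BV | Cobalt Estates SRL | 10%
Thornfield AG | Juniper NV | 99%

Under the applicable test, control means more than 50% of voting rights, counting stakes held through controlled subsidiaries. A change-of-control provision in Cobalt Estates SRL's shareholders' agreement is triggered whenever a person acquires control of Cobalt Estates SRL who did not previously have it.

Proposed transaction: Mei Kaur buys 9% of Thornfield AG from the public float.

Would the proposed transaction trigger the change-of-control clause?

The purchase changes only Mei's holdings, so Mei is the only person who could newly come to control Cobalt.
Mei holds 55% of Redfern, so Mei controls Redfern.
Mei holds 100% of Windward, so Mei controls Windward.
In Cobalt, Mei's side holds only 10% + 7% = 17%, not > 50%.
So before the transaction, Mei does not control Cobalt.
After the purchase, Mei holds 9% of Thornfield directly.
Mei's side now holds 9% of Thornfield, not > 50%, so Mei still does not control Thornfield.
After the transaction, Mei's side holds 10% + 7% = 17% of Cobalt, not > 50%, so Mei still does not control Cobalt.
No new person acquires control, so the clause is not triggered.

No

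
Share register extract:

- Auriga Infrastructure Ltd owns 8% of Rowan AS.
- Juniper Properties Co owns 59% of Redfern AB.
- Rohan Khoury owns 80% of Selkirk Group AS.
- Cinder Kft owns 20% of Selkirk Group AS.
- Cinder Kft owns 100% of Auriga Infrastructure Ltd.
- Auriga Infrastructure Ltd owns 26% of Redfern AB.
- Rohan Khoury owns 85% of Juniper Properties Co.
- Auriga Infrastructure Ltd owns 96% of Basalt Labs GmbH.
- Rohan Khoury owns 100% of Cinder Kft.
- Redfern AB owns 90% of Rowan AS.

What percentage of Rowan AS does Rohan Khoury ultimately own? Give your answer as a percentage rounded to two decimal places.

Rohan reaches Rowan along 3 paths.
Via Cinder → Auriga → Redfern: 100% × 100% × 26% × 90% = 23.4%.
Via Juniper → Redfern: 85% × 59% × 90% = 45.135%.
Via Cinder → Auriga: 100% × 100% × 8% = 8%.
Total: 23.4% + 45.135% + 8% = 76.535%.
Rounded: 76.54%.

76.54%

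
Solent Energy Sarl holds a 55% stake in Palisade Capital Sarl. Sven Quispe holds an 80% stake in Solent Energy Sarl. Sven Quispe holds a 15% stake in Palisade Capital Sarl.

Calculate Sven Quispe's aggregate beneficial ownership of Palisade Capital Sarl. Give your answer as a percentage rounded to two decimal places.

59.00%

Sven reaches Palisade along 2 paths.
Via Solent: 80% × 55% = 44%.
Direct stake: 15% = 15%.
Total: 44% + 15% = 59%.
Rounded: 59.00%.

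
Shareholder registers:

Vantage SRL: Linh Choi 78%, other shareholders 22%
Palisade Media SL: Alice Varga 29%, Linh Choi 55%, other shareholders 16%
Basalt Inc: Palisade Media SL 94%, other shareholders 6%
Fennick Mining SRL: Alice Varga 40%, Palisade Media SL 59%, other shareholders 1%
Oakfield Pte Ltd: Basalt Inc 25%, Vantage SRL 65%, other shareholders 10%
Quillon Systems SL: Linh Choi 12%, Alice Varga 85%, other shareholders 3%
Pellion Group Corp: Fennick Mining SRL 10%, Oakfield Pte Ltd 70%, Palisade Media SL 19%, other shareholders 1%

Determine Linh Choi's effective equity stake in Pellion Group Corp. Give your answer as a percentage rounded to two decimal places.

Linh reaches Pellion along 4 paths.
Via Palisade → Fennick: 55% × 59% × 10% = 3.245%.
Via Palisade → Basalt → Oakfield: 55% × 94% × 25% × 70% = 9.0475%.
Via Vantage → Oakfield: 78% × 65% × 70% = 35.49%.
Via Palisade: 55% × 19% = 10.45%.
Total: 3.245% + 9.0475% + 35.49% + 10.45% = 58.2325%.
Rounded: 58.23%.

58.23%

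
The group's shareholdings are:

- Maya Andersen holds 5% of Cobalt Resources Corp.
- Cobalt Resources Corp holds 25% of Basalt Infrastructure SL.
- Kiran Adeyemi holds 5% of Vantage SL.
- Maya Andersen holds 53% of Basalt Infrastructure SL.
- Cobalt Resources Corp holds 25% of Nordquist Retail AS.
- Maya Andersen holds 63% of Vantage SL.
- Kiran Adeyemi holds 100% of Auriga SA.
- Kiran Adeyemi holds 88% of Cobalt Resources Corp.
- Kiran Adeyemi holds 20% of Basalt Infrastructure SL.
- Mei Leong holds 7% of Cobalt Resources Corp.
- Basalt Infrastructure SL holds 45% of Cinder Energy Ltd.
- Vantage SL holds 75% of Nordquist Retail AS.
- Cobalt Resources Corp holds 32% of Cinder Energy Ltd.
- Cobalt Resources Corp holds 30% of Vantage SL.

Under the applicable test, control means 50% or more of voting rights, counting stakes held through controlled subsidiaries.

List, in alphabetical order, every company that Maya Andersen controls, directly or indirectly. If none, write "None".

Basalt Infrastructure SL, Nordquist Retail AS, Vantage SL

Maya holds 53% of Basalt, so Maya controls Basalt.
Maya holds 63% of Vantage, so Maya controls Vantage.
Vantage holds 75% of Nordquist, so Maya controls Nordquist.
No other company's threshold is met.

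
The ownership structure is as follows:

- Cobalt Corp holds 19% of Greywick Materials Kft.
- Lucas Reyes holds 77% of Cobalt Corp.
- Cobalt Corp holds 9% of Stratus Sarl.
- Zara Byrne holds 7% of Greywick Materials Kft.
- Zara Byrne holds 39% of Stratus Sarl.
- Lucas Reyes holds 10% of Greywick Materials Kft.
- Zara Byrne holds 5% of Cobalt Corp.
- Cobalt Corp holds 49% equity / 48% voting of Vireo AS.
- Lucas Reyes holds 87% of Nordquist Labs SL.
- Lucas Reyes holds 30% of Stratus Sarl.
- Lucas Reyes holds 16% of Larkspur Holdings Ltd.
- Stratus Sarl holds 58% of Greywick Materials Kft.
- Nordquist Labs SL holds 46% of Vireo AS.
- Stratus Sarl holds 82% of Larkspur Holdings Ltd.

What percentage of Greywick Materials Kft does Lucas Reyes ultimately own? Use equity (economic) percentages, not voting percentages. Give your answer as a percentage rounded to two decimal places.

46.05%

Lucas reaches Greywick along 4 paths.
Direct stake: 10% = 10%.
Via Cobalt → Stratus: 77% × 9% × 58% = 4.0194%.
Via Stratus: 30% × 58% = 17.4%.
Via Cobalt: 77% × 19% = 14.63%.
Total: 10% + 4.0194% + 17.4% + 14.63% = 46.0494%.
Rounded: 46.05%.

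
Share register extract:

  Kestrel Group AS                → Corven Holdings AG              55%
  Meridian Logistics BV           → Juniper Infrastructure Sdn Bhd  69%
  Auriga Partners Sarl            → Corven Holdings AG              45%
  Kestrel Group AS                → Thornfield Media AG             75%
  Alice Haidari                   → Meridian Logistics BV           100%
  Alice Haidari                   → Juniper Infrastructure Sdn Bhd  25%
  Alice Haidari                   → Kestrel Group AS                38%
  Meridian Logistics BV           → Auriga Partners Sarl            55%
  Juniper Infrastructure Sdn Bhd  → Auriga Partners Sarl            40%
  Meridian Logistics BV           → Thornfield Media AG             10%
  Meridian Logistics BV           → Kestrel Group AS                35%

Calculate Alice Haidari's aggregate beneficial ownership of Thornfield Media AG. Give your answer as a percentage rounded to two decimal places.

64.75%

Alice reaches Thornfield along 3 paths.
Via Meridian → Kestrel: 100% × 35% × 75% = 26.25%.
Via Kestrel: 38% × 75% = 28.5%.
Via Meridian: 100% × 10% = 10%.
Total: 26.25% + 28.5% + 10% = 64.75%.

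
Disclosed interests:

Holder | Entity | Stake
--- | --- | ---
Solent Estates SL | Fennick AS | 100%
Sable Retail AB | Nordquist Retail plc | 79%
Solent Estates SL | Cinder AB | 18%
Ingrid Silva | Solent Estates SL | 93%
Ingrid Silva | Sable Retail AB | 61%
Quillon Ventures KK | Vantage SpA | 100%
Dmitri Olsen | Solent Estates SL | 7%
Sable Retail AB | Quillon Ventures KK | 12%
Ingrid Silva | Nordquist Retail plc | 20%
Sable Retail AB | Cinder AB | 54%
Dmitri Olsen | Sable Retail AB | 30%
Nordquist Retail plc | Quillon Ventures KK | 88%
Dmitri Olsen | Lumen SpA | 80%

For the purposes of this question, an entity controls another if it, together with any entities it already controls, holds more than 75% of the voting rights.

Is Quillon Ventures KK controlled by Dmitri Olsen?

Dmitri holds 80% of Lumen, so Dmitri controls Lumen.
Neither Dmitri nor any entity Dmitri controls holds any voting interest in Quillon.
So Dmitri does not control Quillon.

No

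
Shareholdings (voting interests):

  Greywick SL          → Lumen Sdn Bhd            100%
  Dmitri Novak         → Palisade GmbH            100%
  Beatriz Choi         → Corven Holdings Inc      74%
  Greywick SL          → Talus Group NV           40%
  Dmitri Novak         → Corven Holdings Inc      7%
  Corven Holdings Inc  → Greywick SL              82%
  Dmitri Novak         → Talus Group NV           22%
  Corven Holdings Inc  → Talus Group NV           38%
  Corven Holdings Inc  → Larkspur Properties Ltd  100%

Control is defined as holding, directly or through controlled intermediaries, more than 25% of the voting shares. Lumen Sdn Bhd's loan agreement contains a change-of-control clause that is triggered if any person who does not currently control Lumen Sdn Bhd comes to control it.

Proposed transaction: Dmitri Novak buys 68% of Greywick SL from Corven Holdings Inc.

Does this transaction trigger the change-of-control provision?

The purchase adds only to Dmitri's holdings (Corven's stake shrinks), so Dmitri is the only person who could newly come to control Lumen.
Dmitri holds 100% of Palisade, so Dmitri controls Palisade.
Neither Dmitri nor any entity Dmitri controls holds any voting interest in Lumen.
So before the transaction, Dmitri does not control Lumen.
After the purchase, Dmitri holds 68% of Greywick directly, and Corven's stake falls to 14%.
Dmitri holds 68% of Greywick, so Dmitri controls Greywick.
Greywick holds 100% of Lumen, so Dmitri controls Lumen.
Dmitri did not control Lumen before and does after, so the clause is triggered.

Yes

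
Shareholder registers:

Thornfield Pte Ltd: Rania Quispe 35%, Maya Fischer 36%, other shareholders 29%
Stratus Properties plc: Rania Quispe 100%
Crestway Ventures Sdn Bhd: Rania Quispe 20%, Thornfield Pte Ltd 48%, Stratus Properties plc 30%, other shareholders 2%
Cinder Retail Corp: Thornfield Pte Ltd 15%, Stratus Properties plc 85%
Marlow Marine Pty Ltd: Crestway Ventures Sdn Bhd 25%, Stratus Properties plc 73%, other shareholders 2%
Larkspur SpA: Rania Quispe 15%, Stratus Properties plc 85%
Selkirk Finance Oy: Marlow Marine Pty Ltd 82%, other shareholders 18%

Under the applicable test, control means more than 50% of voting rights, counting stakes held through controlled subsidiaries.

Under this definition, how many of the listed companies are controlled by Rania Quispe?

5

Rania holds 100% of Stratus, so Rania controls Stratus.
Stratus holds 85% of Cinder, so Rania controls Cinder.
Stratus holds 73% of Marlow, so Rania controls Marlow.
Rania and Stratus together hold 15% + 85% = 100% of Larkspur, so Rania controls Larkspur.
Marlow holds 82% of Selkirk, so Rania controls Selkirk.
No other company's threshold is met.
Rania controls 5 companies.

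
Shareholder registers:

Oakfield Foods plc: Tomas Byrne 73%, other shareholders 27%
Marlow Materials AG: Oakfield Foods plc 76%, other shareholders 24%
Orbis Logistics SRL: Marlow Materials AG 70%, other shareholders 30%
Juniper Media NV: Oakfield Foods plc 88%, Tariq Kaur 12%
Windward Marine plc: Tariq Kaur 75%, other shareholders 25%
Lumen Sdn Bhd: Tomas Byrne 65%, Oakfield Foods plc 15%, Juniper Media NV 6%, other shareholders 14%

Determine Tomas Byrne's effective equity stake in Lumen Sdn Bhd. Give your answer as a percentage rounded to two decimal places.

79.80%

Tomas reaches Lumen along 3 paths.
Direct stake: 65% = 65%.
Via Oakfield: 73% × 15% = 10.95%.
Via Oakfield → Juniper: 73% × 88% × 6% = 3.8544%.
Total: 65% + 10.95% + 3.8544% = 79.8044%.
Rounded: 79.80%.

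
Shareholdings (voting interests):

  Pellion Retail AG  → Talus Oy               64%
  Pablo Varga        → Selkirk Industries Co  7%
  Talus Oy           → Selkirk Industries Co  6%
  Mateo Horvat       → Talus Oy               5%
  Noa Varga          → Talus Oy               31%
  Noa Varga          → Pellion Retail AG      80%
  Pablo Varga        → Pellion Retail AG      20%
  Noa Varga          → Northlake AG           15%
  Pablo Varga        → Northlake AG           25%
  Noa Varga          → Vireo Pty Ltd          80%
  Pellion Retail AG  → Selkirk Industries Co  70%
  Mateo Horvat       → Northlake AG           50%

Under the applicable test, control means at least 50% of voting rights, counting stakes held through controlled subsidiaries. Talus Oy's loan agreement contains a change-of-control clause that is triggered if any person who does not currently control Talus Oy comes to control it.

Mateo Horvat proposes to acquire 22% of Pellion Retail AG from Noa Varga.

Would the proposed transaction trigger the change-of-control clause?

No

The purchase adds only to Mateo's holdings (Noa's stake shrinks), so Mateo is the only person who could newly come to control Talus.
Mateo holds 50% of Northlake, so Mateo controls Northlake.
In Talus, Mateo's side holds only 5%, not ≥ 50%.
So before the transaction, Mateo does not control Talus.
After the purchase, Mateo holds 22% of Pellion directly, and Noa's stake falls to 58%.
Mateo's side now holds 22% of Pellion, not ≥ 50%, so Mateo still does not control Pellion.
After the transaction, Mateo's side holds 5% of Talus, not ≥ 50%, so Mateo still does not control Talus.
No new person acquires control, so the clause is not triggered.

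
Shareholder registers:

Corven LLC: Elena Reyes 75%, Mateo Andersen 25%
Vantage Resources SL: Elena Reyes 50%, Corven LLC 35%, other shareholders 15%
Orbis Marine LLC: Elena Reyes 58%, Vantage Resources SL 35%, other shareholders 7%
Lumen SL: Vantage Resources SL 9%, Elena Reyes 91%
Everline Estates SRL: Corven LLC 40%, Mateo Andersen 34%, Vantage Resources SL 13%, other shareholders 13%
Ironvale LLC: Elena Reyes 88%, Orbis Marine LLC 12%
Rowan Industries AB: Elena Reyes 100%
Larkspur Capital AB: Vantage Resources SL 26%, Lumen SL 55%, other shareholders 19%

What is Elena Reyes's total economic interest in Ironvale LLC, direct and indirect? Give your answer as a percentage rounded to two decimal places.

98.16%

Elena reaches Ironvale along 4 paths.
Direct stake: 88% = 88%.
Via Orbis: 58% × 12% = 6.96%.
Via Vantage → Orbis: 50% × 35% × 12% = 2.1%.
Via Corven → Vantage → Orbis: 75% × 35% × 35% × 12% = 1.1025%.
Total: 88% + 6.96% + 2.1% + 1.1025% = 98.1625%.
Rounded: 98.16%.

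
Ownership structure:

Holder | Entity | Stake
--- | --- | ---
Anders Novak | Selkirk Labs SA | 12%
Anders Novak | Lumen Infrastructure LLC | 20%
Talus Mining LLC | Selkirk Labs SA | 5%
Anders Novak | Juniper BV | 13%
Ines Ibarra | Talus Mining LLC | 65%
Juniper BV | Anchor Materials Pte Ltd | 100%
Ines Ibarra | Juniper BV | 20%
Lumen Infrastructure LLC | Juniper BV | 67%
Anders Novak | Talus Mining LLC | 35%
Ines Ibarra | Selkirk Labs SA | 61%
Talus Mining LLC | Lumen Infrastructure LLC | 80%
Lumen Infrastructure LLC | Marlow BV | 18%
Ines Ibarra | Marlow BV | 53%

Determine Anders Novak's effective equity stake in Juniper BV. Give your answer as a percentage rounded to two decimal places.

Anders reaches Juniper along 3 paths.
Direct stake: 13% = 13%.
Via Talus → Lumen: 35% × 80% × 67% = 18.76%.
Via Lumen: 20% × 67% = 13.4%.
Total: 13% + 18.76% + 13.4% = 45.16%.

45.16%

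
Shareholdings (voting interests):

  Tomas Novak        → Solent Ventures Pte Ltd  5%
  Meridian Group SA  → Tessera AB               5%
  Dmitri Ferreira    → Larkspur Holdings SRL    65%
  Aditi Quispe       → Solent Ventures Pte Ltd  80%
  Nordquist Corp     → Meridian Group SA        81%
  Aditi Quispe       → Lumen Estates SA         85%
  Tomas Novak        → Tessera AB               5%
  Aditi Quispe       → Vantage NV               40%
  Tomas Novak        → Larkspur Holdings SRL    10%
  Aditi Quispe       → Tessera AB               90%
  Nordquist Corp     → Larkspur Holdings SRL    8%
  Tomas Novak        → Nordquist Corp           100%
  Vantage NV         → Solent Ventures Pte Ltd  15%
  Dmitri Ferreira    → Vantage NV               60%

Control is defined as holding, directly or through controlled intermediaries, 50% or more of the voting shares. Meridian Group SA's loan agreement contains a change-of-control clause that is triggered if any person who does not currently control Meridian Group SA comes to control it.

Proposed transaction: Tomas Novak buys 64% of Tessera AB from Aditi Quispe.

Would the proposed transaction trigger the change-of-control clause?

The purchase adds only to Tomas's holdings (Aditi's stake shrinks), so Tomas is the only person who could newly come to control Meridian.
Tomas holds 100% of Nordquist, so Tomas controls Nordquist.
Nordquist holds 81% of Meridian, so Tomas controls Meridian.
So Tomas already controls Meridian before the transaction.
After the purchase, Tomas's direct stake in Tessera rises to 5% + 64% = 69%, and Aditi's stake falls to 26%.
Tomas controlled Meridian already, so this is not a new person acquiring control; every other person's position is unchanged or reduced.
No new person acquires control, so the clause is not triggered.

No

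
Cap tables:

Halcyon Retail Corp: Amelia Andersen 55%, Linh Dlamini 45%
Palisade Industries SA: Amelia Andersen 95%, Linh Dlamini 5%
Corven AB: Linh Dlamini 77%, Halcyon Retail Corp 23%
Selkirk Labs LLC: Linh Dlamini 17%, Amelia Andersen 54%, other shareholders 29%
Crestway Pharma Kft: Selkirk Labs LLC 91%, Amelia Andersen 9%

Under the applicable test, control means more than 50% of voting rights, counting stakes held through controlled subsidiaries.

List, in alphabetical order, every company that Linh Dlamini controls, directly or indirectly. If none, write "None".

Linh holds 77% of Corven, so Linh controls Corven.
No other company's threshold is met.

Corven AB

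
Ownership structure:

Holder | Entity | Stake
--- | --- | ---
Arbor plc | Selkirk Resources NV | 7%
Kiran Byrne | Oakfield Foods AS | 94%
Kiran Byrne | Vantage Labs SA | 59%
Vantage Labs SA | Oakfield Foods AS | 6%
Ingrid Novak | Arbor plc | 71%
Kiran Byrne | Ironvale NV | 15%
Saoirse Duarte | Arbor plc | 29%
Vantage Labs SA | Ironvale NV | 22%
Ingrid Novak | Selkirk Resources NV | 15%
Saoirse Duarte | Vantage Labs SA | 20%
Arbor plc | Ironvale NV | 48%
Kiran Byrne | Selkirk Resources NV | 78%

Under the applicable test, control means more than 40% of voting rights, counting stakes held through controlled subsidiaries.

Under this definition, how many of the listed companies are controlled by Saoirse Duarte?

0

Saoirse's largest direct stake is 29% in Arbor, which does not meet the threshold.
Saoirse controls 0 companies.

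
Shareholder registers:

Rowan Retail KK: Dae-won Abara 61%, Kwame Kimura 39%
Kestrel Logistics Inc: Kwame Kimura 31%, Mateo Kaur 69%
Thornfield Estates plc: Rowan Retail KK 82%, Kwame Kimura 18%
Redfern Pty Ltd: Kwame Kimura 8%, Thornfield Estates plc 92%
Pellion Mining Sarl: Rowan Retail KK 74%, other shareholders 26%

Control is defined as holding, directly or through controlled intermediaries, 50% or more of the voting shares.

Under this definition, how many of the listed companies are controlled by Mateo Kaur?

1

Mateo holds 69% of Kestrel, so Mateo controls Kestrel.
No other company's threshold is met.
Mateo controls 1 company.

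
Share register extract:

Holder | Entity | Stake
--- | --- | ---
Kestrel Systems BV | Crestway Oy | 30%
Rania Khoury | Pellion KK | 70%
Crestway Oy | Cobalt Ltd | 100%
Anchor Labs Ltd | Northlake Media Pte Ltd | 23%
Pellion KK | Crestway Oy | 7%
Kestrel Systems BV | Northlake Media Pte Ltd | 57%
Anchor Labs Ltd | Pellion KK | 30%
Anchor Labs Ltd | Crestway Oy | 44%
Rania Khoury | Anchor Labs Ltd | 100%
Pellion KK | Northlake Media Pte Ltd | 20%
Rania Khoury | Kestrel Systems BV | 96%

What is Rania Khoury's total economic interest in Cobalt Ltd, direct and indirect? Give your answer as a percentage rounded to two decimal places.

Rania reaches Cobalt along 4 paths.
Via Anchor → Crestway: 100% × 44% × 100% = 44%.
Via Pellion → Crestway: 70% × 7% × 100% = 4.9%.
Via Anchor → Pellion → Crestway: 100% × 30% × 7% × 100% = 2.1%.
Via Kestrel → Crestway: 96% × 30% × 100% = 28.8%.
Total: 44% + 4.9% + 2.1% + 28.8% = 79.8%.
Rounded: 79.80%.

79.80%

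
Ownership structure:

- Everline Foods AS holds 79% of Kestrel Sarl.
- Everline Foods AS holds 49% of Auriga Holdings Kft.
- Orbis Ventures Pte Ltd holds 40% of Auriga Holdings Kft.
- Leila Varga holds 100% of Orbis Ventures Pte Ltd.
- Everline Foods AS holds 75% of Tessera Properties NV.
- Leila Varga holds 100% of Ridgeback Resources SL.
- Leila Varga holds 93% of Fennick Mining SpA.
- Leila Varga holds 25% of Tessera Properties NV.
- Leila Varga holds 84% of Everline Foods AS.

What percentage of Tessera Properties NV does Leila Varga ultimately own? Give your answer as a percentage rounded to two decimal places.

88.00%

Leila reaches Tessera along 2 paths.
Direct stake: 25% = 25%.
Via Everline: 84% × 75% = 63%.
Total: 25% + 63% = 88%.
Rounded: 88.00%.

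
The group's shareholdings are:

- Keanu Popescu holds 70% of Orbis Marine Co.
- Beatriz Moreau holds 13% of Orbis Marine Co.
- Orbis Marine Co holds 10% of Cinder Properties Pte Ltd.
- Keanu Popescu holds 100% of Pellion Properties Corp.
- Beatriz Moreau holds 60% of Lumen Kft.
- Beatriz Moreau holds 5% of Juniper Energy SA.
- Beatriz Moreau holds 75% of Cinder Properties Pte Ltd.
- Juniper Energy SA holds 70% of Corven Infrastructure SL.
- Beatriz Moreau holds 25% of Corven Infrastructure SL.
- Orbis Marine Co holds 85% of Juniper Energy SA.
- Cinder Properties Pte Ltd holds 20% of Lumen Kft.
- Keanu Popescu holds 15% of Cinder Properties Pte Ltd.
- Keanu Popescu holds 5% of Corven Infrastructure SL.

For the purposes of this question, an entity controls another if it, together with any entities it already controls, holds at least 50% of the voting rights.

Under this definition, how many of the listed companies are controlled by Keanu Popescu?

Keanu holds 100% of Pellion, so Keanu controls Pellion.
Keanu holds 70% of Orbis, so Keanu controls Orbis.
Orbis holds 85% of Juniper, so Keanu controls Juniper.
Keanu and Juniper together hold 5% + 70% = 75% of Corven, so Keanu controls Corven.
No other company's threshold is met.
Keanu controls 4 companies.

4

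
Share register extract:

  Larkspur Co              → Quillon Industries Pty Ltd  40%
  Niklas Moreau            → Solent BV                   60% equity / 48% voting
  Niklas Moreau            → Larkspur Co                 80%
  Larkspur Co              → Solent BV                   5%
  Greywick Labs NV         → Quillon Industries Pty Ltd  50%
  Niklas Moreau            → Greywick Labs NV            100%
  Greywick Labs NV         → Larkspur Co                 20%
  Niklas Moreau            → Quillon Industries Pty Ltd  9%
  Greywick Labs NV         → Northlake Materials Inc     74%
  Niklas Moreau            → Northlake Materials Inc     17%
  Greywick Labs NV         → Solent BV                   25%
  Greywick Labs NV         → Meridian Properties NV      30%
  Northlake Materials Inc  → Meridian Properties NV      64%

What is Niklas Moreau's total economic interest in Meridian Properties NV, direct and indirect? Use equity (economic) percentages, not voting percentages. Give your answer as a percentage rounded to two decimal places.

88.24%

Niklas reaches Meridian along 3 paths.
Via Greywick → Northlake: 100% × 74% × 64% = 47.36%.
Via Northlake: 17% × 64% = 10.88%.
Via Greywick: 100% × 30% = 30%.
Total: 47.36% + 10.88% + 30% = 88.24%.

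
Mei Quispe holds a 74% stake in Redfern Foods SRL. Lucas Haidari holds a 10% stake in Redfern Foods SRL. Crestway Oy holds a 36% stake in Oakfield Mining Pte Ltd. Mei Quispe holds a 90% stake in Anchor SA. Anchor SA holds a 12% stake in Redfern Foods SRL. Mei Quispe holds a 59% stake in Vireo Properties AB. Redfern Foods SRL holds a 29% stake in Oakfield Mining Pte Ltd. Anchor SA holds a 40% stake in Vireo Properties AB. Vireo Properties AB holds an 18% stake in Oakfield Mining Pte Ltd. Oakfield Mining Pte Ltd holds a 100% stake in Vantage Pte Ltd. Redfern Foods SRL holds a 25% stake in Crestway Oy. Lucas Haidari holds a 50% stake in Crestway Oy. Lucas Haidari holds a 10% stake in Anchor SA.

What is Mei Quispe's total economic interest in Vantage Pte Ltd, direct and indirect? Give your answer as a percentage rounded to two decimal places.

Mei reaches Vantage along 6 paths.
Via Vireo → Oakfield: 59% × 18% × 100% = 10.62%.
Via Anchor → Vireo → Oakfield: 90% × 40% × 18% × 100% = 6.48%.
Via Anchor → Redfern → Oakfield: 90% × 12% × 29% × 100% = 3.132%.
Via Redfern → Oakfield: 74% × 29% × 100% = 21.46%.
Via Anchor → Redfern → Crestway → Oakfield: 90% × 12% × 25% × 36% × 100% = 0.972%.
Via Redfern → Crestway → Oakfield: 74% × 25% × 36% × 100% = 6.66%.
Total: 10.62% + 6.48% + 3.132% + 21.46% + 0.972% + 6.66% = 49.324%.
Rounded: 49.32%.

49.32%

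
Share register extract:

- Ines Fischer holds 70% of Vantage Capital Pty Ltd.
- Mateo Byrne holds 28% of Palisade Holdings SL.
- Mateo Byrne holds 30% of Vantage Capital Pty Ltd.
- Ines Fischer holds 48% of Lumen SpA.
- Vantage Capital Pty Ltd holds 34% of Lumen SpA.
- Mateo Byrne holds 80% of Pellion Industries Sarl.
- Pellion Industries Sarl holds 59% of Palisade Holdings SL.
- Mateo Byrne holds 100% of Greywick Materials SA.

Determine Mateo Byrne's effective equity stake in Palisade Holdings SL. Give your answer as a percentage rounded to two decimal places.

Mateo reaches Palisade along 2 paths.
Direct stake: 28% = 28%.
Via Pellion: 80% × 59% = 47.2%.
Total: 28% + 47.2% = 75.2%.
Rounded: 75.20%.

75.20%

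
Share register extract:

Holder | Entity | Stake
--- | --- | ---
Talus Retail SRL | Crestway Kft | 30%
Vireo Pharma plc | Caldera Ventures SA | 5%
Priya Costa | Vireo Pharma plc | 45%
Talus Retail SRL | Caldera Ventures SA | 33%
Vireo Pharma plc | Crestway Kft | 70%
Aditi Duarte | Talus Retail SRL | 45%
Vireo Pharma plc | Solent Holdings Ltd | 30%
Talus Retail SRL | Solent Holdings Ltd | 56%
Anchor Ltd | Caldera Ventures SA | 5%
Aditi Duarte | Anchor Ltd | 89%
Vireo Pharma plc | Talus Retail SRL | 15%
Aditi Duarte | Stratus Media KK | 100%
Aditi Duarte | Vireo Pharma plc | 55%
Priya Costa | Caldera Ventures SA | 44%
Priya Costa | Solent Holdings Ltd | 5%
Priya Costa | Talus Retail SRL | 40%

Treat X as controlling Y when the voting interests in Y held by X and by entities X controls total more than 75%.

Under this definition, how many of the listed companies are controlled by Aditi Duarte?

2

Aditi holds 89% of Anchor, so Aditi controls Anchor.
Aditi holds 100% of Stratus, so Aditi controls Stratus.
No other company's threshold is met.
Aditi controls 2 companies.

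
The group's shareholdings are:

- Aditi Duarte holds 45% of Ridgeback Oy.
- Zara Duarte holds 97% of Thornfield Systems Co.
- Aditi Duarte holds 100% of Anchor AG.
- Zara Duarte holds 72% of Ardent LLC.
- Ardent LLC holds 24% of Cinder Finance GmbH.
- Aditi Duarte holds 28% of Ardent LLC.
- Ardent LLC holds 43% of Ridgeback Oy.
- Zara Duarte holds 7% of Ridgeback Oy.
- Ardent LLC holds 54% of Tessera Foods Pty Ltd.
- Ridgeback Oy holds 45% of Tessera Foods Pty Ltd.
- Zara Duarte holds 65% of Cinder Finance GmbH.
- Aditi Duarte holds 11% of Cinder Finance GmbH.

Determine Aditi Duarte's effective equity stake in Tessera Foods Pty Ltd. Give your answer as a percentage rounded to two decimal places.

Aditi reaches Tessera along 3 paths.
Via Ridgeback: 45% × 45% = 20.25%.
Via Ardent → Ridgeback: 28% × 43% × 45% = 5.418%.
Via Ardent: 28% × 54% = 15.12%.
Total: 20.25% + 5.418% + 15.12% = 40.788%.
Rounded: 40.79%.

40.79%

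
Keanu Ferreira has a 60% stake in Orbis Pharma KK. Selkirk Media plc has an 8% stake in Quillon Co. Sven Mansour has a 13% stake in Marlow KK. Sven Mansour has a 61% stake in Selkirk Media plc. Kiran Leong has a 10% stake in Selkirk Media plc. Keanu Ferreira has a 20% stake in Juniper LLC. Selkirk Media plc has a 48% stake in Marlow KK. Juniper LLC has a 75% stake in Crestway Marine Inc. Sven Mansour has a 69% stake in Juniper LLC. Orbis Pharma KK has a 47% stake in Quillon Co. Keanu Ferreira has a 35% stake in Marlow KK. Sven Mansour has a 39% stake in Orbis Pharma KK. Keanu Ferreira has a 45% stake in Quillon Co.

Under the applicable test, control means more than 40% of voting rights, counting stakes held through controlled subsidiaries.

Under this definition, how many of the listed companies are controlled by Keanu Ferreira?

Keanu holds 60% of Orbis, so Keanu controls Orbis.
Keanu and Orbis together hold 45% + 47% = 92% of Quillon, so Keanu controls Quillon.
No other company's threshold is met.
Keanu controls 2 companies.

2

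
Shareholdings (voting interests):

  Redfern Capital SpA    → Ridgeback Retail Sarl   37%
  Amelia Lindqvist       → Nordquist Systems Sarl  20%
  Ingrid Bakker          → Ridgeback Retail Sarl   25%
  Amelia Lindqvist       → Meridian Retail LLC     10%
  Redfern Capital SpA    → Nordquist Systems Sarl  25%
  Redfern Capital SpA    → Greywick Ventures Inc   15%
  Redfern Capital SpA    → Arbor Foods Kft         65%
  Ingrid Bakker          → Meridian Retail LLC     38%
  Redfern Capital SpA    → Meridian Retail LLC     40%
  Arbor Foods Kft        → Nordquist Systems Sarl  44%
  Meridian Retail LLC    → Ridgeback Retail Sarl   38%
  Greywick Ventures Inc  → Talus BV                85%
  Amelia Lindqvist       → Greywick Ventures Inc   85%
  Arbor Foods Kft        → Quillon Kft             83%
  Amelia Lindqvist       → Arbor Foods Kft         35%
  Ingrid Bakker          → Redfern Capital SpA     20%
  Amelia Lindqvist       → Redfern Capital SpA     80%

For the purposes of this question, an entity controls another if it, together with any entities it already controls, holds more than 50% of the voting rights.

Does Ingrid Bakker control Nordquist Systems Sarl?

No

Ingrid's largest direct stake is 38% in Meridian, which does not meet the threshold, so Ingrid controls no company.
Neither Ingrid nor any entity Ingrid controls holds any voting interest in Nordquist.
So Ingrid does not control Nordquist.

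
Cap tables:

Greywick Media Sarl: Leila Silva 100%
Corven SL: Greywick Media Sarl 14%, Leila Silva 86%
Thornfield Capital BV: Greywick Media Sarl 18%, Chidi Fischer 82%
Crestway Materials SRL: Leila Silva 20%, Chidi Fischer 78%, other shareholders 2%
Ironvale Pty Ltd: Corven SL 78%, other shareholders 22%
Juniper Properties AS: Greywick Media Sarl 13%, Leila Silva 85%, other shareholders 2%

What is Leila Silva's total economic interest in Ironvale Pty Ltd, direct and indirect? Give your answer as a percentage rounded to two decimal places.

Leila reaches Ironvale along 2 paths.
Via Greywick → Corven: 100% × 14% × 78% = 10.92%.
Via Corven: 86% × 78% = 67.08%.
Total: 10.92% + 67.08% = 78%.
Rounded: 78.00%.

78.00%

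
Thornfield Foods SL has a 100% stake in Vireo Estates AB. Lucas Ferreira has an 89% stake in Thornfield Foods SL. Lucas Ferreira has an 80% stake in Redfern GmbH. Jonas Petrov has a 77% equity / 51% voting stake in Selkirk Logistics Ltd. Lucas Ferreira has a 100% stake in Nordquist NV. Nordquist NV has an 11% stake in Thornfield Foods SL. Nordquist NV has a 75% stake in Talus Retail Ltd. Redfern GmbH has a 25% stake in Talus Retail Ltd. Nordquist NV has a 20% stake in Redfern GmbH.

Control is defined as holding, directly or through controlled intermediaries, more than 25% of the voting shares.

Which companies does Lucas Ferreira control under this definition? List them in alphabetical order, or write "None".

Lucas holds 100% of Nordquist, so Lucas controls Nordquist.
Lucas and Nordquist together hold 80% + 20% = 100% of Redfern, so Lucas controls Redfern.
Nordquist and Lucas together hold 11% + 89% = 100% of Thornfield, so Lucas controls Thornfield.
Nordquist and Redfern together hold 75% + 25% = 100% of Talus, so Lucas controls Talus.
Thornfield holds 100% of Vireo, so Lucas controls Vireo.
No other company's threshold is met.

Nordquist NV, Redfern GmbH, Talus Retail Ltd, Thornfield Foods SL, Vireo Estates AB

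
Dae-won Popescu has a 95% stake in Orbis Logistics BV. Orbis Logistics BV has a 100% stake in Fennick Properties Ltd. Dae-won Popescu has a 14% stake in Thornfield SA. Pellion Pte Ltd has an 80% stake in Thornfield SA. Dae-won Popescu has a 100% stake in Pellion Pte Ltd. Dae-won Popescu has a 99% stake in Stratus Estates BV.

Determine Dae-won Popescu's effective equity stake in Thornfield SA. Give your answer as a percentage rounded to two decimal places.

Dae-won reaches Thornfield along 2 paths.
Direct stake: 14% = 14%.
Via Pellion: 100% × 80% = 80%.
Total: 14% + 80% = 94%.
Rounded: 94.00%.

94.00%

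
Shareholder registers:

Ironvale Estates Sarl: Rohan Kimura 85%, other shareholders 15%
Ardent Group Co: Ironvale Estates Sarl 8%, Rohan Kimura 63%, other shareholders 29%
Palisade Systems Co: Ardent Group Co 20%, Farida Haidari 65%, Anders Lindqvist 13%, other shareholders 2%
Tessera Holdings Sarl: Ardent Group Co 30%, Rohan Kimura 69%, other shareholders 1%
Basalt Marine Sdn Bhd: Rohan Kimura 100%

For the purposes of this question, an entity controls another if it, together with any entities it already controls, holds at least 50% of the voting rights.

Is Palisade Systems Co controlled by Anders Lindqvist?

Anders's largest direct stake is 13% in Palisade, which does not meet the threshold, so Anders controls no company.
In Palisade, Anders's side holds only 13%, not ≥ 50%.
So Anders does not control Palisade.

No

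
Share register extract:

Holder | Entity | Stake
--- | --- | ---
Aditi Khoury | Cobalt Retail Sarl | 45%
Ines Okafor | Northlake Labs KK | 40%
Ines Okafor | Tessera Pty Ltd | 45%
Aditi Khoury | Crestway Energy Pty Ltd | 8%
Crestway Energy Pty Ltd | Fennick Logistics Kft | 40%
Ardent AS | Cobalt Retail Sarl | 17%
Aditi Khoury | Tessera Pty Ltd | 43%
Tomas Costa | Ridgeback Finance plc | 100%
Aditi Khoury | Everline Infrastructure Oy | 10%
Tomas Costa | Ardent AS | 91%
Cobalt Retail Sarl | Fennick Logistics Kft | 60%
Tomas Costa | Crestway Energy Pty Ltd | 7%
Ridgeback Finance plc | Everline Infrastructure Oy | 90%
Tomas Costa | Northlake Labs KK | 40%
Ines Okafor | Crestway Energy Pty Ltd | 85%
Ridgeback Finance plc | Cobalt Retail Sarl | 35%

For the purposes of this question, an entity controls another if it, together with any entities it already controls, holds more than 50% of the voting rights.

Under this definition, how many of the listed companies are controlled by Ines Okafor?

1

Ines holds 85% of Crestway, so Ines controls Crestway.
No other company's threshold is met.
Ines controls 1 company.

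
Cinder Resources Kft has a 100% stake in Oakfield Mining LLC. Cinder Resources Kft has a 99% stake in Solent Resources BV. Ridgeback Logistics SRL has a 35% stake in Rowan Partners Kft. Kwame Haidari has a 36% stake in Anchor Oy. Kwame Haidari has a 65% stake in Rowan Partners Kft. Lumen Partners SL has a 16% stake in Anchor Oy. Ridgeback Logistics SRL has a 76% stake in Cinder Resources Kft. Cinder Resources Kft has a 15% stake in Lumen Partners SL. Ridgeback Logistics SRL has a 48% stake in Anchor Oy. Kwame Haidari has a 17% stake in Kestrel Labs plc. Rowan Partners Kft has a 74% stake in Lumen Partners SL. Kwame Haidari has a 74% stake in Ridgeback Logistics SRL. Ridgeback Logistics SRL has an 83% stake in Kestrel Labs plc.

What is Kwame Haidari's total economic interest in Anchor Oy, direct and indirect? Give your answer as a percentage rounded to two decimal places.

83.63%

Kwame reaches Anchor along 5 paths.
Via Ridgeback: 74% × 48% = 35.52%.
Via Rowan → Lumen: 65% × 74% × 16% = 7.696%.
Via Ridgeback → Rowan → Lumen: 74% × 35% × 74% × 16% = 3.06656%.
Via Ridgeback → Cinder → Lumen: 74% × 76% × 15% × 16% = 1.34976%.
Direct stake: 36% = 36%.
Total: 35.52% + 7.696% + 3.06656% + 1.34976% + 36% = 83.63232%.
Rounded: 83.63%.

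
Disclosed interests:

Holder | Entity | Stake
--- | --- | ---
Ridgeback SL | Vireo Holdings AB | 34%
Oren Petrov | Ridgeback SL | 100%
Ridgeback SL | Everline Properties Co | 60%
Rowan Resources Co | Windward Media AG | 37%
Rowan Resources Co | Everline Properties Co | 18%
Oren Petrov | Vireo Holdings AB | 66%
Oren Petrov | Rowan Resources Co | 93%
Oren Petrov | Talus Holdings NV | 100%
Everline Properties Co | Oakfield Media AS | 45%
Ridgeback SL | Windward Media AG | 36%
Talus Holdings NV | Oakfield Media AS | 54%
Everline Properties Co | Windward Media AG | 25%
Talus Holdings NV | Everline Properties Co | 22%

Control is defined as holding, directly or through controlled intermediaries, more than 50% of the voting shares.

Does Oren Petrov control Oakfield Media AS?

Oren holds 100% of Talus, so Oren controls Talus.
Oren holds 100% of Ridgeback, so Oren controls Ridgeback.
Oren holds 93% of Rowan, so Oren controls Rowan.
Rowan and Talus and Ridgeback together hold 18% + 22% + 60% = 100% of Everline, so Oren controls Everline.
Talus and Everline together hold 54% + 45% = 99% of Oakfield, so Oren controls Oakfield.

Yes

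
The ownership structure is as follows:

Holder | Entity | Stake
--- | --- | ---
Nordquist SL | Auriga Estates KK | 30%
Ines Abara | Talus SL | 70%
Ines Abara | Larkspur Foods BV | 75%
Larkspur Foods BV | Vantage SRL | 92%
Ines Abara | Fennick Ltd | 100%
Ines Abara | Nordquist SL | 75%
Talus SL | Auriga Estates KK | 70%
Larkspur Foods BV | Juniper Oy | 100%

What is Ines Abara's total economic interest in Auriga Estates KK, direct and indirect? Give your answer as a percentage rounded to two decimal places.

Ines reaches Auriga along 2 paths.
Via Nordquist: 75% × 30% = 22.5%.
Via Talus: 70% × 70% = 49%.
Total: 22.5% + 49% = 71.5%.
Rounded: 71.50%.

71.50%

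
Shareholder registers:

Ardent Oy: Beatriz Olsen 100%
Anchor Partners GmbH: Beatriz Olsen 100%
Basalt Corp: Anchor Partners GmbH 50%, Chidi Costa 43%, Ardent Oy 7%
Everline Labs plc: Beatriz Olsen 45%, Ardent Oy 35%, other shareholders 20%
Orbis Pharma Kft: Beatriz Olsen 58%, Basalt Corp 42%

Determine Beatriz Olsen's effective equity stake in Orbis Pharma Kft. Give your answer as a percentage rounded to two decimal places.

81.94%

Beatriz reaches Orbis along 3 paths.
Direct stake: 58% = 58%.
Via Anchor → Basalt: 100% × 50% × 42% = 21%.
Via Ardent → Basalt: 100% × 7% × 42% = 2.94%.
Total: 58% + 21% + 2.94% = 81.94%.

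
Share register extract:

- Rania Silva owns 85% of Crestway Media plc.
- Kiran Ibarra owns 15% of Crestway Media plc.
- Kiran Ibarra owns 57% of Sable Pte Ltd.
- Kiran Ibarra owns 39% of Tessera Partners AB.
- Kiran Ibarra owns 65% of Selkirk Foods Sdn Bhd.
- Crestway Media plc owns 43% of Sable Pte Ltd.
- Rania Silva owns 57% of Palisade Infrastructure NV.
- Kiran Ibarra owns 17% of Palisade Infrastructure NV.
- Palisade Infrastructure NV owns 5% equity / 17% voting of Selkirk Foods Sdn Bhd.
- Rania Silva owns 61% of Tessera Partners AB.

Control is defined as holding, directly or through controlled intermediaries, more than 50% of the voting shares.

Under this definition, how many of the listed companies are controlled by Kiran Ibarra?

Kiran holds 65% of Selkirk, so Kiran controls Selkirk.
Kiran holds 57% of Sable, so Kiran controls Sable.
No other company's threshold is met.
Kiran controls 2 companies.

2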